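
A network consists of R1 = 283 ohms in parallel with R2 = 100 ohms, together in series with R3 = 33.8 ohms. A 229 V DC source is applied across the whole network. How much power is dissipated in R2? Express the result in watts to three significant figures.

247 W

Collapse the R1‖R2 pair into one equivalent R_p; then R_p and R3 form a series string.
R_p = (283×100)/(283+100) = 73.89 Ω
R_total = R_p + 33.8 = 73.89 + 33.8 = 107.7 Ω
I = V / R_total = 229 / 107.7 = 2.126 A
Voltage across the parallel pair: V_p = I × R_p = 2.126 × 73.89 = 157.1 V
R2 sits across V_p; its power is V_p²/R.
P_R2 = (157.1)² / 100 = 246.9 W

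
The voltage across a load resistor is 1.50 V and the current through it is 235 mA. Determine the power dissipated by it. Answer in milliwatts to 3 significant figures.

Both the voltage across and the current through the element are known, so P = V I applies directly.
P = 1.50 V × 0.2350 A = 0.3525 W

352 mW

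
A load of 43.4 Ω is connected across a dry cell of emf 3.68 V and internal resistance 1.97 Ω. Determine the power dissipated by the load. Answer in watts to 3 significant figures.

Load and internal resistance form a series loop — compute the loop current, then the load power via I²R.
I = ε / (r + R) = 3.68 / (1.97 + 43.4) = 0.08111 A
P_load = I² R = (0.08111)² × 43.4 = 0.2855 W

0.286 W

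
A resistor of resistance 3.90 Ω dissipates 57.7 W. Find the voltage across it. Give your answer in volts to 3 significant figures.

15.0 V

Inverting the appropriate power form: V = √(P R).
V = √(57.7 × 3.90) = 15.00 V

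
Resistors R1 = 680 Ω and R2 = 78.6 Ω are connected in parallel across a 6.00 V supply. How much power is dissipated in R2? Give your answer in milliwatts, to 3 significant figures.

R2 sits directly across the source, so P = V²/R with V = 6.00 V.
P_R2 = V² / R2 = (6.00)² / 78.6 Ω = 0.4580 W

458 mW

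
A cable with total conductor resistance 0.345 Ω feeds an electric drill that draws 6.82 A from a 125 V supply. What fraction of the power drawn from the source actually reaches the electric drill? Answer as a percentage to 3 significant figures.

98.1 %

The cable carries the full 6.82 A.
P_line = I² R_line = (6.820)² × 0.345 = 16.05 W
P_source = V I = 125 × 6.820 = 852.5 W; P_load = 836.5 W
η = P_load / P_source = 836.5 / 852.5 = 0.9812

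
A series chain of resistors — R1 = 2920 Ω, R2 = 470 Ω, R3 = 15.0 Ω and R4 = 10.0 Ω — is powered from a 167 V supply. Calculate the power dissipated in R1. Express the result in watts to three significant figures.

6.98 W

Every series element carries the same I. Get I from the total resistance, then P = I² × R1.
R_total = 2920 + 470 + 15.0 + 10.0 = 3415 Ω
I = V / R_total = 167 / 3415 = 0.04890 A
P_R1 = I² × R1 = (0.04890)² × 2920 = 6.983 W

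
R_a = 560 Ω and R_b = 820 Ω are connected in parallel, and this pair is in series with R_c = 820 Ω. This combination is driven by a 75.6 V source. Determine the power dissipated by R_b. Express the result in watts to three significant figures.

Reduce the parallel combination to a single R_p; the circuit then becomes R_p in series with the remaining resistor.
R_p = (560×820)/(560+820) = 332.8 Ω
R_total = R_p + 820 = 332.8 + 820 = 1153 Ω
I = V / R_total = 75.6 / 1153 = 0.06558 A
Voltage across the parallel pair: V_p = I × R_p = 0.06558 × 332.8 = 21.82 V
Use P = V²/R for R_b with V = V_p.
P_R_b = (21.82)² / 820 = 0.5808 W

0.581 W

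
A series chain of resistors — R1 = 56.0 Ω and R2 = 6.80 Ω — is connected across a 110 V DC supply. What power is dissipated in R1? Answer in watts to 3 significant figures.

Since the resistors are in series they all carry the loop current I = V/R_total; the power in any one is I²R.
R_total = 56.0 + 6.80 = 62.80 Ω
I = V / R_total = 110 / 62.80 = 1.752 A
P_R1 = I² × R1 = (1.752)² × 56.0 = 171.8 W

172 W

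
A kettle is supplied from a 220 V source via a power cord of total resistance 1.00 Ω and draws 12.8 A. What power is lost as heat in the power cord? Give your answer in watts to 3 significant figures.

Line loss is just I²R for the cable — we know both I and R_line directly.
The power cord carries the full 12.8 A.
P_line = I² R_line = (12.80)² × 1.00 = 163.8 W

164 W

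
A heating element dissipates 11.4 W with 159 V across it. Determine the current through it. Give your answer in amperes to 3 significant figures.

The two known quantities fix the third via I = P / V.
I = 11.4 / 159 = 0.07170 A

0.0717 A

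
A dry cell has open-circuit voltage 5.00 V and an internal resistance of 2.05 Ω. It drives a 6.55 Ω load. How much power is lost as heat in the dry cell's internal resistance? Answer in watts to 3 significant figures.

0.693 W

r is in series with the load, so it carries the full circuit current — the loss in it is I²r.
I = ε / (r + R) = 5.00 / (2.05 + 6.55) = 0.5814 A
P_int = I² r = (0.5814)² × 2.05 = 0.6929 W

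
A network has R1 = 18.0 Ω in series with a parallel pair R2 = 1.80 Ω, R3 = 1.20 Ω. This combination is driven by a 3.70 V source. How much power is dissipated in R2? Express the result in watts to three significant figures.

0.0113 W

Collapse R2‖R3 to a single equivalent, reducing the network to two series elements.
R_p = (1.80×1.20)/(1.80+1.20) = 0.7200 Ω
R_total = 18.0 + 0.7200 = 18.72 Ω
I = V / R_total = 3.70 / 18.72 = 0.1976 A
Voltage across the parallel pair: V_p = I × R_p = 0.1976 × 0.7200 = 0.1423 V
With V_p across R2, its power is V_p²/R2.
P_R2 = (0.1423)² / 1.80 = 0.01125 W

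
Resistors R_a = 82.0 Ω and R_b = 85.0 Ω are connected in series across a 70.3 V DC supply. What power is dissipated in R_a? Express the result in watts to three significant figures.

14.5 W

Every series element carries the same I. Get I from the total resistance, then P = I² × R_a.
R_total = 82.0 + 85.0 = 167.0 Ω
I = V / R_total = 70.3 / 167.0 = 0.4210 A
P_R_a = I² × R_a = (0.4210)² × 82.0 = 14.53 W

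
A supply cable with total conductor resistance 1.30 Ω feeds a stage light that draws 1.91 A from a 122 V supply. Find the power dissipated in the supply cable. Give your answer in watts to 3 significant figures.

4.74 W

Line loss is just I²R for the cable — we know both I and R_line directly.
The supply cable carries the full 1.91 A.
P_line = I² R_line = (1.910)² × 1.30 = 4.743 W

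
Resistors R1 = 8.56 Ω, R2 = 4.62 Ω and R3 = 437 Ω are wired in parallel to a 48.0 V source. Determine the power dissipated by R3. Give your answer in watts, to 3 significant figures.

5.27 W

The supply voltage appears across each parallel branch — just use P = V²/R3.
P_R3 = V² / R3 = (48.0)² / 437 Ω = 5.272 W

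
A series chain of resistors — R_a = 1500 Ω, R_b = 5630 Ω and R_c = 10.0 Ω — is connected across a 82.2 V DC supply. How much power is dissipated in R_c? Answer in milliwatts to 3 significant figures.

1.33 mW

In a series string the same current flows through every resistor — find that current, then P = I²R for the one we want.
R_total = 1500 + 5630 + 10.0 = 7140 Ω
I = V / R_total = 82.2 / 7140 = 0.01151 A
P_R_c = I² × R_c = (0.01151)² × 10.0 = 0.001325 W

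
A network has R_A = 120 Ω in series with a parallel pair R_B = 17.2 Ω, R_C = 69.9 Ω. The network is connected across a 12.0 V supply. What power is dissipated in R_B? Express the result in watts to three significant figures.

Collapse R_B‖R_C to a single equivalent, reducing the network to two series elements.
R_p = (17.2×69.9)/(17.2+69.9) = 13.80 Ω
R_total = 120 + 13.80 = 133.8 Ω
I = V / R_total = 12.0 / 133.8 = 0.08968 A
Voltage across the parallel pair: V_p = I × R_p = 0.08968 × 13.80 = 1.238 V
With V_p across R_B, its power is V_p²/R_B.
P_R_B = (1.238)² / 17.2 = 0.08910 W

0.0891 W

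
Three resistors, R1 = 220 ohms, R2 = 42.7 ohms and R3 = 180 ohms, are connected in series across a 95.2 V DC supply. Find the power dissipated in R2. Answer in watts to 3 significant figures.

Series elements share the same current, so find I first, then use P = I²R.
R_total = 220 + 42.7 + 180 = 442.7 Ω
I = V / R_total = 95.2 / 442.7 = 0.2150 A
P_R2 = I² × R2 = (0.2150)² × 42.7 = 1.975 W

1.97 W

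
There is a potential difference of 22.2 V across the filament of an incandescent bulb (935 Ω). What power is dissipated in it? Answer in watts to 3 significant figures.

0.527 W

Voltage and resistance are given, so P = V²/R is the one-step route.
P = (22.2 V)² / 935 Ω = 0.5271 W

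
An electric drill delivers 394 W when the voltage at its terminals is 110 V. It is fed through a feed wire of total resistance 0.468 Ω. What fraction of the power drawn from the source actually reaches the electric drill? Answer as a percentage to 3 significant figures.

98.5 %

I = P / V = 394 / 110 = 3.582 A through the feed wire.
P_line = I² R_line = (3.582)² × 0.468 = 6.004 W
P_source = P_load + P_line = 394.0 + 6.004 = 400.0 W
η = P_load / P_source = 394.0 / 400.0 = 0.9850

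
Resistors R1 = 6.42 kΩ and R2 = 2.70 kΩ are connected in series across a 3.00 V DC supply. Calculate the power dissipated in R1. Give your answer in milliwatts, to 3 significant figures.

0.695 mW

Series elements share the same current, so find I first, then use P = I²R.
R_total = (6.42 + 2.70) kΩ = 9120 Ω
I = V / R_total = 3.00 / 9120 = 0.0003289 A
P_R1 = I² × R1 = (0.0003289)² × 6420 = 0.0006947 W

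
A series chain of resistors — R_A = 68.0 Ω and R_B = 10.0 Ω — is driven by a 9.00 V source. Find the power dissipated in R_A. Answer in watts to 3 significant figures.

0.905 W

Series elements share the same current, so find I first, then use P = I²R.
R_total = 68.0 + 10.0 = 78.00 Ω
I = V / R_total = 9.00 / 78.00 = 0.1154 A
P_R_A = I² × R_A = (0.1154)² × 68.0 = 0.9053 W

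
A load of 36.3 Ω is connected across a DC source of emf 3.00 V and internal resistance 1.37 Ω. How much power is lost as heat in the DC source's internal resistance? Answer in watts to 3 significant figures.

0.00869 W

The source's internal resistance is just another series element carrying I; its dissipation is I²r.
I = ε / (r + R) = 3.00 / (1.37 + 36.3) = 0.07964 A
P_int = I² r = (0.07964)² × 1.37 = 0.008689 W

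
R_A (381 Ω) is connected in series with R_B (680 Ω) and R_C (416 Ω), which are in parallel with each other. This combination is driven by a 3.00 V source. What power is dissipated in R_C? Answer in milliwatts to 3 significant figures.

Collapse R_B‖R_C to a single equivalent, reducing the network to two series elements.
R_p = (680×416)/(680+416) = 258.1 Ω
R_total = 381 + 258.1 = 639.1 Ω
I = V / R_total = 3.00 / 639.1 = 0.004694 A
Voltage across the parallel pair: V_p = I × R_p = 0.004694 × 258.1 = 1.212 V
R_C is across V_p, so use P = V²/R for that branch.
P_R_C = (1.212)² / 416 = 0.003529 W

3.53 mW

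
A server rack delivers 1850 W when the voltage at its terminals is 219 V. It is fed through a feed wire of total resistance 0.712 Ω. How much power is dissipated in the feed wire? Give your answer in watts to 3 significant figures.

The feed wire is a series resistance carrying the load current; its dissipation is I²R_line.
I = P / V = 1850 / 219 = 8.447 A through the feed wire.
P_line = I² R_line = (8.447)² × 0.712 = 50.81 W

50.8 W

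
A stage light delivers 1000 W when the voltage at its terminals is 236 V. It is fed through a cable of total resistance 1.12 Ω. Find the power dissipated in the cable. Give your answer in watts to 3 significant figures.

20.1 W

Line loss is just I²R for the cable — we know both I and R_line directly.
I = P / V = 1000 / 236 = 4.237 A through the cable.
P_line = I² R_line = (4.237)² × 1.12 = 20.11 W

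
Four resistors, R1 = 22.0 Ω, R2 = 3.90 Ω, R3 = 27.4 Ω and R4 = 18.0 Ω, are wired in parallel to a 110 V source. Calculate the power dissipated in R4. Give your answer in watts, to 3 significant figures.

672 W

R4 sits directly across the source, so P = V²/R with V = 110 V.
P_R4 = V² / R4 = (110)² / 18.0 Ω = 672.2 W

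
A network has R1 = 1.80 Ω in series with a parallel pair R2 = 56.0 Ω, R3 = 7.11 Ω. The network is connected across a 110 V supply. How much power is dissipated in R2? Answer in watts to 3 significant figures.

131 W

Collapse R2‖R3 to a single equivalent, reducing the network to two series elements.
R_p = (56.0×7.11)/(56.0+7.11) = 6.309 Ω
R_total = 1.80 + 6.309 = 8.109 Ω
I = V / R_total = 110 / 8.109 = 13.57 A
Voltage across the parallel pair: V_p = I × R_p = 13.57 × 6.309 = 85.58 V
With V_p across R2, its power is V_p²/R2.
P_R2 = (85.58)² / 56.0 = 130.8 W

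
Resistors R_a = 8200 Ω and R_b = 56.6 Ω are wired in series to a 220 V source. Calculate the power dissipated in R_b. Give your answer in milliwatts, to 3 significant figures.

40.2 mW

Every series element carries the same I. Get I from the total resistance, then P = I² × R_b.
R_total = 8200 + 56.6 = 8257 Ω
I = V / R_total = 220 / 8257 = 0.02665 A
P_R_b = I² × R_b = (0.02665)² × 56.6 = 0.04018 W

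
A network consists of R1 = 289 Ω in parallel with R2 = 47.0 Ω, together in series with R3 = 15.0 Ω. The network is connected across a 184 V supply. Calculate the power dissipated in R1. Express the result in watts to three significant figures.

First find R_p for the parallel pair, then treat R_p + R3 as a series loop.
R_p = (289×47.0)/(289+47.0) = 40.43 Ω
R_total = R_p + 15.0 = 40.43 + 15.0 = 55.43 Ω
I = V / R_total = 184 / 55.43 = 3.320 A
Voltage across the parallel pair: V_p = I × R_p = 3.320 × 40.43 = 134.2 V
R1 has V_p across it, so P = V_p²/R1.
P_R1 = (134.2)² / 289 = 62.32 W

62.3 W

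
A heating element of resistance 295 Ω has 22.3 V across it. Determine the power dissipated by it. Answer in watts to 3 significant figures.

1.69 W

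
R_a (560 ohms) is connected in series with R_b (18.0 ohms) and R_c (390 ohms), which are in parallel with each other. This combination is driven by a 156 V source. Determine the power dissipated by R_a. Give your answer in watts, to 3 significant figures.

Replace R_b and R_c with their parallel equivalent so the circuit becomes R_a in series with R_p.
R_p = (18.0×390)/(18.0+390) = 17.21 Ω
R_total = 560 + 17.21 = 577.2 Ω
I = V / R_total = 156 / 577.2 = 0.2703 A
The full supply current passes through R_a: P = I²R.
P_R_a = (0.2703)² × 560 = 40.90 W

40.9 W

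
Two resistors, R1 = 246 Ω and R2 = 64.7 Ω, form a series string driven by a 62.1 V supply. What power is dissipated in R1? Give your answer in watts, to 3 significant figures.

The current is common to all series resistors; compute it, then apply P = I²R for the target.
R_total = 246 + 64.7 = 310.7 Ω
I = V / R_total = 62.1 / 310.7 = 0.1999 A
P_R1 = I² × R1 = (0.1999)² × 246 = 9.827 W

9.83 W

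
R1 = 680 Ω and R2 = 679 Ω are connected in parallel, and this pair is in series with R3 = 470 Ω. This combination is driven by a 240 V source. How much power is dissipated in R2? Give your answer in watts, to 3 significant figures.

14.9 W

Combine R1 and R2 into their parallel equivalent first, reducing the network to two series resistors.
R_p = (680×679)/(680+679) = 339.7 Ω
R_total = R_p + 470 = 339.7 + 470 = 809.7 Ω
I = V / R_total = 240 / 809.7 = 0.2964 A
Voltage across the parallel pair: V_p = I × R_p = 0.2964 × 339.7 = 100.7 V
Use P = V²/R for R2 with V = V_p.
P_R2 = (100.7)² / 679 = 14.93 W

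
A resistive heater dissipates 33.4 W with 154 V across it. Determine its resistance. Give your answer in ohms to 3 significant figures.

710 Ω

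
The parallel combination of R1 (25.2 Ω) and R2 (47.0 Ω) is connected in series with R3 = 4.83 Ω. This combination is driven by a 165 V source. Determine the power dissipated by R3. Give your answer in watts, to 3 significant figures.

First find R_p for the parallel pair, then treat R_p + R3 as a series loop.
R_p = (25.2×47.0)/(25.2+47.0) = 16.40 Ω
R_total = R_p + 4.83 = 16.40 + 4.83 = 21.23 Ω
I = V / R_total = 165 / 21.23 = 7.770 A
R3 is the series element, so its power is I²R.
P_R3 = (7.770)² × 4.83 = 291.6 W

292 W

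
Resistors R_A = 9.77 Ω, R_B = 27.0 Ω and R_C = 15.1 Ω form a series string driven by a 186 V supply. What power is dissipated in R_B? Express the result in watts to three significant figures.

In a series string the same current flows through every resistor — find that current, then P = I²R for the one we want.
R_total = 9.77 + 27.0 + 15.1 = 51.87 Ω
I = V / R_total = 186 / 51.87 = 3.586 A
P_R_B = I² × R_B = (3.586)² × 27.0 = 347.2 W

347 W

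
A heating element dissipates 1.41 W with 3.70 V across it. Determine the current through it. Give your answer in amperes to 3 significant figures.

Rearranging the power relation for the two known quantities gives I = P / V.
I = 1.41 / 3.70 = 0.3811 A

0.381 A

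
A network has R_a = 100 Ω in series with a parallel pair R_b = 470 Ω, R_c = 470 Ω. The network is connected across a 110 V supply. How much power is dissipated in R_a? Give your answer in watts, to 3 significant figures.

10.8 W

Collapse R_b‖R_c to a single equivalent, reducing the network to two series elements.
R_p = (470×470)/(470+470) = 235.0 Ω
R_total = 100 + 235.0 = 335.0 Ω
I = V / R_total = 110 / 335.0 = 0.3284 A
All the current flows through R_a; use P = I²R.
P_R_a = (0.3284)² × 100 = 10.78 W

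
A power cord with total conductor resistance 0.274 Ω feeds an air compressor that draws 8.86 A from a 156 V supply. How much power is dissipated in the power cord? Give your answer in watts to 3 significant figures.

The power cord is a series resistance carrying the load current; its dissipation is I²R_line.
The power cord carries the full 8.86 A.
P_line = I² R_line = (8.860)² × 0.274 = 21.51 W

21.5 W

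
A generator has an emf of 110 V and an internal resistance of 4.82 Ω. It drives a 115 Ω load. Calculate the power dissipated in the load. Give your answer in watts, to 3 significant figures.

Find the circuit current first, then P = I²R for the load (series elements share I).
I = ε / (r + R) = 110 / (4.82 + 115) = 0.9180 A
P_load = I² R = (0.9180)² × 115 = 96.92 W

96.9 W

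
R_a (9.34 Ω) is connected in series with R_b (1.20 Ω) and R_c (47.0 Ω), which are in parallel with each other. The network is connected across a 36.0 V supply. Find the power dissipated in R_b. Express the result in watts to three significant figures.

13.4 W

First combine the parallel branches into one equivalent R_p, then R_a + R_p is a series pair.
R_p = (1.20×47.0)/(1.20+47.0) = 1.170 Ω
R_total = 9.34 + 1.170 = 10.51 Ω
I = V / R_total = 36.0 / 10.51 = 3.425 A
Voltage across the parallel pair: V_p = I × R_p = 3.425 × 1.170 = 4.008 V
R_b is across V_p, so use P = V²/R for that branch.
P_R_b = (4.008)² / 1.20 = 13.39 W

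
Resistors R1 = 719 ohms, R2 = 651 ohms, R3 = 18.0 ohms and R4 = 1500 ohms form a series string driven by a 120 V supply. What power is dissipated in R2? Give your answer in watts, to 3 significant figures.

Series elements share the same current, so find I first, then use P = I²R.
R_total = 719 + 651 + 18.0 + 1500 = 2888 Ω
I = V / R_total = 120 / 2888 = 0.04155 A
P_R2 = I² × R2 = (0.04155)² × 651 = 1.124 W

1.12 W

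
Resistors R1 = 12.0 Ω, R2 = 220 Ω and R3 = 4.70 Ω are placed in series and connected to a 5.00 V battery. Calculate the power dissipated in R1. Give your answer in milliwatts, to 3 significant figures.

5.35 mW

Every series element carries the same I. Get I from the total resistance, then P = I² × R1.
R_total = 12.0 + 220 + 4.70 = 236.7 Ω
I = V / R_total = 5.00 / 236.7 = 0.02112 A
P_R1 = I² × R1 = (0.02112)² × 12.0 = 0.005355 W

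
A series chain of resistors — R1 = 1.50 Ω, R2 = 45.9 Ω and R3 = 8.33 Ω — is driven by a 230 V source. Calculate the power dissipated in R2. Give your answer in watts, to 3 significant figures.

Series elements share the same current, so find I first, then use P = I²R.
R_total = 1.50 + 45.9 + 8.33 = 55.73 Ω
I = V / R_total = 230 / 55.73 = 4.127 A
P_R2 = I² × R2 = (4.127)² × 45.9 = 781.8 W

782 W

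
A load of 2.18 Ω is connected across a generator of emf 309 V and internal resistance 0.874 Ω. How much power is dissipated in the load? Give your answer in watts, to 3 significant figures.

Load and internal resistance form a series loop — compute the loop current, then the load power via I²R.
I = ε / (r + R) = 309 / (0.874 + 2.18) = 101.2 A
P_load = I² R = (101.2)² × 2.18 = 22320 W

22300 W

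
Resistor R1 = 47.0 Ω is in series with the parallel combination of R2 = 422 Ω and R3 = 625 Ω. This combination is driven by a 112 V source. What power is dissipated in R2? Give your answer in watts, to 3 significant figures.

Collapse R2‖R3 to a single equivalent, reducing the network to two series elements.
R_p = (422×625)/(422+625) = 251.9 Ω
R_total = 47.0 + 251.9 = 298.9 Ω
I = V / R_total = 112 / 298.9 = 0.3747 A
Voltage across the parallel pair: V_p = I × R_p = 0.3747 × 251.9 = 94.39 V
With V_p across R2, its power is V_p²/R2.
P_R2 = (94.39)² / 422 = 21.11 W

21.1 W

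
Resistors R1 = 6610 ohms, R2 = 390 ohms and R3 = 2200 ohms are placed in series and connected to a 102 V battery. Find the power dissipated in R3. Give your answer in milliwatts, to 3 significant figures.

The current is common to all series resistors; compute it, then apply P = I²R for the target.
R_total = 6610 + 390 + 2200 = 9200 Ω
I = V / R_total = 102 / 9200 = 0.01109 A
P_R3 = I² × R3 = (0.01109)² × 2200 = 0.2704 W

270 mW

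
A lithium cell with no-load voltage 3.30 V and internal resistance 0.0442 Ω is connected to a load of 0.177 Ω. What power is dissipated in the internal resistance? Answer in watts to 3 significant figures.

9.84 W

The source's internal resistance is just another series element carrying I; its dissipation is I²r.
I = ε / (r + R) = 3.30 / (0.0442 + 0.177) = 14.92 A
P_int = I² r = (14.92)² × 0.0442 = 9.837 W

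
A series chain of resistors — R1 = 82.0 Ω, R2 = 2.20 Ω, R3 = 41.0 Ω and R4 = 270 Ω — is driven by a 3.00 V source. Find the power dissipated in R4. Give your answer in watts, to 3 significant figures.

Since the resistors are in series they all carry the loop current I = V/R_total; the power in any one is I²R.
R_total = 82.0 + 2.20 + 41.0 + 270 = 395.2 Ω
I = V / R_total = 3.00 / 395.2 = 0.007591 A
P_R4 = I² × R4 = (0.007591)² × 270 = 0.01556 W

0.0156 W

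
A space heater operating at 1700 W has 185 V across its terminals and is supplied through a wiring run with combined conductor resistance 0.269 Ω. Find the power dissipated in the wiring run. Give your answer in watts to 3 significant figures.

22.7 W

The wiring run is a series resistance carrying the load current; its dissipation is I²R_line.
I = P / V = 1700 / 185 = 9.189 A through the wiring run.
P_line = I² R_line = (9.189)² × 0.269 = 22.71 W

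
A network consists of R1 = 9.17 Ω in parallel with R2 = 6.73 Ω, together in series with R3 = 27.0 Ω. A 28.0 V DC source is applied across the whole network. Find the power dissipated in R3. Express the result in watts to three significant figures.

Combine R1 and R2 into their parallel equivalent first, reducing the network to two series resistors.
R_p = (9.17×6.73)/(9.17+6.73) = 3.881 Ω
R_total = R_p + 27.0 = 3.881 + 27.0 = 30.88 Ω
I = V / R_total = 28.0 / 30.88 = 0.9067 A
All the supply current flows through R3; use P = I²R3.
P_R3 = (0.9067)² × 27.0 = 22.20 W

22.2 W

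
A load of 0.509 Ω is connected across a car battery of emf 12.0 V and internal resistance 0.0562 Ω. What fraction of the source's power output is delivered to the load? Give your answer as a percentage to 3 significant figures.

Both r and R carry the same current, so the power split is just the resistance split: η = R/(R+r).
η = R / (R + r) = 0.509 / (0.509 + 0.0562) = 0.9006

90.1 %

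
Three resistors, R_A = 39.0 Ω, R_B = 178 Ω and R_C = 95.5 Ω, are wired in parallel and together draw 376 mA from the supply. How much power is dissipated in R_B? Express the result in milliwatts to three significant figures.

456 mW

Parallel branches share V, not I — compute V via R_eq, then use V²/R for the target branch.
1/R_eq = 1/39.0 + 1/178 + 1/95.5 ⇒ R_eq = 23.96 Ω
V = I_total × R_eq = 0.3760 × 23.96 = 9.010 V
P_R_B = V² / R_B = (9.010)² / 178 = 0.4561 W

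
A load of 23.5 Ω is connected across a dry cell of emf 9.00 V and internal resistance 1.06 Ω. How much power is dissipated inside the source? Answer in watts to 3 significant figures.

The source's internal resistance is just another series element carrying I; its dissipation is I²r.
I = ε / (r + R) = 9.00 / (1.06 + 23.5) = 0.3664 A
P_int = I² r = (0.3664)² × 1.06 = 0.1423 W

0.142 W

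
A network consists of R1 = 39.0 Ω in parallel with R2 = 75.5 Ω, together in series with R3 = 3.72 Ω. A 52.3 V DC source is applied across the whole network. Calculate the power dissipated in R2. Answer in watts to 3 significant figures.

Collapse the R1‖R2 pair into one equivalent R_p; then R_p and R3 form a series string.
R_p = (39.0×75.5)/(39.0+75.5) = 25.72 Ω
R_total = R_p + 3.72 = 25.72 + 3.72 = 29.44 Ω
I = V / R_total = 52.3 / 29.44 = 1.777 A
Voltage across the parallel pair: V_p = I × R_p = 1.777 × 25.72 = 45.69 V
R2 has V_p across it, so P = V_p²/R2.
P_R2 = (45.69)² / 75.5 = 27.65 W

27.7 W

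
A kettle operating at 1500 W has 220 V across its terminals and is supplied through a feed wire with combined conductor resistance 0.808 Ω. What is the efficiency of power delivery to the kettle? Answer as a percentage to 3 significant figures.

97.6 %

I = P / V = 1500 / 220 = 6.818 A through the feed wire.
P_line = I² R_line = (6.818)² × 0.808 = 37.56 W
P_source = P_load + P_line = 1500 + 37.56 = 1538 W
η = P_load / P_source = 1500 / 1538 = 0.9756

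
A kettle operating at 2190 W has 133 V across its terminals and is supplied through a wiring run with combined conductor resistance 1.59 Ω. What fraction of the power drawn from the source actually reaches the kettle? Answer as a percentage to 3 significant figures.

83.6 %

I = P / V = 2190 / 133 = 16.47 A through the wiring run.
P_line = I² R_line = (16.47)² × 1.59 = 431.1 W
P_source = P_load + P_line = 2190 + 431.1 = 2621 W
η = P_load / P_source = 2190 / 2621 = 0.8355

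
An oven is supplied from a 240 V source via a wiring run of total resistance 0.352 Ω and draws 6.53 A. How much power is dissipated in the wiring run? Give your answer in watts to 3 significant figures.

15.0 W

The wiring run and load are in series, so the same current flows in both; the loss is I²R_line.
The wiring run carries the full 6.53 A.
P_line = I² R_line = (6.530)² × 0.352 = 15.01 W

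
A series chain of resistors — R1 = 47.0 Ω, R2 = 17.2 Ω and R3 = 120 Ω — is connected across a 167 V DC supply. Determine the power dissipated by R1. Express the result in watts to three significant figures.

Since the resistors are in series they all carry the loop current I = V/R_total; the power in any one is I²R.
R_total = 47.0 + 17.2 + 120 = 184.2 Ω
I = V / R_total = 167 / 184.2 = 0.9066 A
P_R1 = I² × R1 = (0.9066)² × 47.0 = 38.63 W

38.6 W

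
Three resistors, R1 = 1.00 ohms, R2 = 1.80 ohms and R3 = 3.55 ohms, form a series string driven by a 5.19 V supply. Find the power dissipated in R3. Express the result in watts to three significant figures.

2.37 W

The current is common to all series resistors; compute it, then apply P = I²R for the target.
R_total = 1.00 + 1.80 + 3.55 = 6.350 Ω
I = V / R_total = 5.19 / 6.350 = 0.8173 A
P_R3 = I² × R3 = (0.8173)² × 3.55 = 2.371 W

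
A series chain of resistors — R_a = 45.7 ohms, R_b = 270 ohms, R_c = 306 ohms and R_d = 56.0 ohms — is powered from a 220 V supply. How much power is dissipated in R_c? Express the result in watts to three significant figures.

The current is common to all series resistors; compute it, then apply P = I²R for the target.
R_total = 45.7 + 270 + 306 + 56.0 = 677.7 Ω
I = V / R_total = 220 / 677.7 = 0.3246 A
P_R_c = I² × R_c = (0.3246)² × 306 = 32.25 W

32.2 W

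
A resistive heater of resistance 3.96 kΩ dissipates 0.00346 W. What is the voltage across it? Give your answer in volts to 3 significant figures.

3.70 V

From P = V I = I²R = V²/R, with the two given quantities we get V = √(P R).
V = √(0.00346 × 3960) = 3.702 V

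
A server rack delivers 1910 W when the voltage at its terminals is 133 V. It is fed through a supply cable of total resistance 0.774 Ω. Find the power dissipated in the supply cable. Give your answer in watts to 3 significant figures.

160 W

The supply cable and load are in series, so the same current flows in both; the loss is I²R_line.
I = P / V = 1910 / 133 = 14.36 A through the supply cable.
P_line = I² R_line = (14.36)² × 0.774 = 159.6 W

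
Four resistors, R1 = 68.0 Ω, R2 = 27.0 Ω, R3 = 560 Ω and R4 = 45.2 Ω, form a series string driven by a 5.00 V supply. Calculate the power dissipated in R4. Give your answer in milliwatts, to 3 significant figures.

2.30 mW

Since the resistors are in series they all carry the loop current I = V/R_total; the power in any one is I²R.
R_total = 68.0 + 27.0 + 560 + 45.2 = 700.2 Ω
I = V / R_total = 5.00 / 700.2 = 0.007141 A
P_R4 = I² × R4 = (0.007141)² × 45.2 = 0.002305 W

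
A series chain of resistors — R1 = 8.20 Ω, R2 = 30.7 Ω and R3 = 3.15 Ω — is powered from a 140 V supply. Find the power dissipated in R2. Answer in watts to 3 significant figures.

340 W

In a series string the same current flows through every resistor — find that current, then P = I²R for the one we want.
R_total = 8.20 + 30.7 + 3.15 = 42.05 Ω
I = V / R_total = 140 / 42.05 = 3.329 A
P_R2 = I² × R2 = (3.329)² × 30.7 = 340.3 W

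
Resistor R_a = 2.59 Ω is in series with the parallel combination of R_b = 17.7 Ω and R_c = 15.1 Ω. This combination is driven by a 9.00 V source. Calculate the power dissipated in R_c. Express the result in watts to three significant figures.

3.09 W

Reduce the parallel pair to R_p first; the network is then a simple series string.
R_p = (17.7×15.1)/(17.7+15.1) = 8.148 Ω
R_total = 2.59 + 8.148 = 10.74 Ω
I = V / R_total = 9.00 / 10.74 = 0.8381 A
Voltage across the parallel pair: V_p = I × R_p = 0.8381 × 8.148 = 6.829 V
R_c is across V_p, so use P = V²/R for that branch.
P_R_c = (6.829)² / 15.1 = 3.089 W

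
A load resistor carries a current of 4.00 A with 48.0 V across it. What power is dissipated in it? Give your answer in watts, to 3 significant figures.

Both the voltage across and the current through the element are known, so P = V I applies directly.
P = 48.0 V × 4.000 A = 192.0 W

192 W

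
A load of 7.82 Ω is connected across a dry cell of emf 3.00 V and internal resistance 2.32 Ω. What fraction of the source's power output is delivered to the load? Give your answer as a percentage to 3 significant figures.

77.1 %

Efficiency is P_load / P_total. With a series r and R sharing the same I, P = I²R for each, so η = R/(R+r).
η = R / (R + r) = 7.82 / (7.82 + 2.32) = 0.7712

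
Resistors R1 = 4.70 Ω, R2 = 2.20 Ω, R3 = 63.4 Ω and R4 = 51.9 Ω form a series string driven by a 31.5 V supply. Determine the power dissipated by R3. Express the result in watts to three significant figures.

4.21 W

In a series string the same current flows through every resistor — find that current, then P = I²R for the one we want.
R_total = 4.70 + 2.20 + 63.4 + 51.9 = 122.2 Ω
I = V / R_total = 31.5 / 122.2 = 0.2578 A
P_R3 = I² × R3 = (0.2578)² × 63.4 = 4.213 W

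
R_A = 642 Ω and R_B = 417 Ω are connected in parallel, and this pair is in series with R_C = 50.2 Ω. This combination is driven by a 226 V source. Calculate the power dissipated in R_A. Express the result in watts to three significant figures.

55.4 W

Collapse the R_A‖R_B pair into one equivalent R_p; then R_p and R_C form a series string.
R_p = (642×417)/(642+417) = 252.8 Ω
R_total = R_p + 50.2 = 252.8 + 50.2 = 303.0 Ω
I = V / R_total = 226 / 303.0 = 0.7459 A
Voltage across the parallel pair: V_p = I × R_p = 0.7459 × 252.8 = 188.6 V
R_A sits across V_p; its power is V_p²/R.
P_R_A = (188.6)² / 642 = 55.38 W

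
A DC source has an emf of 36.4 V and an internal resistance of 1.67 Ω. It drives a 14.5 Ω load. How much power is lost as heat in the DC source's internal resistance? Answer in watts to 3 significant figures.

8.46 W

The internal resistance carries the same current as the load; P_int = I²r.
I = ε / (r + R) = 36.4 / (1.67 + 14.5) = 2.251 A
P_int = I² r = (2.251)² × 1.67 = 8.463 W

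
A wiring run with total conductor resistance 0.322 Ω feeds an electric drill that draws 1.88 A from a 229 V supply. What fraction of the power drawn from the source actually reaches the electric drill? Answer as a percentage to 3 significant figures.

99.7 %

The wiring run carries the full 1.88 A.
P_line = I² R_line = (1.880)² × 0.322 = 1.138 W
P_source = V I = 229 × 1.880 = 430.5 W; P_load = 429.4 W
η = P_load / P_source = 429.4 / 430.5 = 0.9974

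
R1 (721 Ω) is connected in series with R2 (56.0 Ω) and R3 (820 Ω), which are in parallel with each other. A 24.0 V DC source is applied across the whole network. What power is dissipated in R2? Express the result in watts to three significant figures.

Collapse R2‖R3 to a single equivalent, reducing the network to two series elements.
R_p = (56.0×820)/(56.0+820) = 52.42 Ω
R_total = 721 + 52.42 = 773.4 Ω
I = V / R_total = 24.0 / 773.4 = 0.03103 A
Voltage across the parallel pair: V_p = I × R_p = 0.03103 × 52.42 = 1.627 V
R2 is across V_p, so use P = V²/R for that branch.
P_R2 = (1.627)² / 56.0 = 0.04725 W

0.0472 W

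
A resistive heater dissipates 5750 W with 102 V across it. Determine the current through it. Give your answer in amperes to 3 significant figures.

56.4 A

Rearranging the power relation for the two known quantities gives I = P / V.
I = 5750 / 102 = 56.37 A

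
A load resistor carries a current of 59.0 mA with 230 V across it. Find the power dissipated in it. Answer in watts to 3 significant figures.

13.6 W

With V and I both given, power follows immediately from P = V I.
P = 230 V × 0.05900 A = 13.57 W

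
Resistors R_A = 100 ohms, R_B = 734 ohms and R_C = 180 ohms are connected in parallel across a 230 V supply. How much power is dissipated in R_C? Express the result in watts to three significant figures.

294 W

The supply voltage appears across each parallel branch — just use P = V²/R_C.
P_R_C = V² / R_C = (230)² / 180 Ω = 293.9 W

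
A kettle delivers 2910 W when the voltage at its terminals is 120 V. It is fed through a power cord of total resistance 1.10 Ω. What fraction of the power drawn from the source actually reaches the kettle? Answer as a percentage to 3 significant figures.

I = P / V = 2910 / 120 = 24.25 A through the power cord.
P_line = I² R_line = (24.25)² × 1.10 = 646.9 W
P_source = P_load + P_line = 2910 + 646.9 = 3557 W
η = P_load / P_source = 2910 / 3557 = 0.8181

81.8 %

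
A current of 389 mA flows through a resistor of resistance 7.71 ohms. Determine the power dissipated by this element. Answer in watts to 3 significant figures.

The current through and the resistance of the element are both given; use P = I²R.
P = (0.3890 A)² × 7.71 Ω = 1.167 W

1.17 W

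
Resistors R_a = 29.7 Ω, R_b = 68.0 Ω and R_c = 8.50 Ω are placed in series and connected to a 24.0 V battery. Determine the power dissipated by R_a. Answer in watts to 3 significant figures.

Every series element carries the same I. Get I from the total resistance, then P = I² × R_a.
R_total = 29.7 + 68.0 + 8.50 = 106.2 Ω
I = V / R_total = 24.0 / 106.2 = 0.2260 A
P_R_a = I² × R_a = (0.2260)² × 29.7 = 1.517 W

1.52 W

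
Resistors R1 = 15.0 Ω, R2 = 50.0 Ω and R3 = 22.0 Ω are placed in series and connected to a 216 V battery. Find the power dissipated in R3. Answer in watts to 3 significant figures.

The current is common to all series resistors; compute it, then apply P = I²R for the target.
R_total = 15.0 + 50.0 + 22.0 = 87.00 Ω
I = V / R_total = 216 / 87.00 = 2.483 A
P_R3 = I² × R3 = (2.483)² × 22.0 = 135.6 W

136 W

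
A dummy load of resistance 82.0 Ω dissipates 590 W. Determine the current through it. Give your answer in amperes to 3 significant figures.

Rearranging the power relation for the two known quantities gives I = √(P / R).
I = √(590 / 82.0) = 2.682 A

2.68 A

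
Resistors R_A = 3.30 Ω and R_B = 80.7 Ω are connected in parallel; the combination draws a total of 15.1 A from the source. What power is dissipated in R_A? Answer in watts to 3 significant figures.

694 W

Only the total current is stated, so first find the parallel equivalent to get the voltage across the combination.
1/R_eq = 1/3.30 + 1/80.7 ⇒ R_eq = 3.170 Ω
V = I_total × R_eq = 15.10 × 3.170 = 47.87 V
P_R_A = V² / R_A = (47.87)² / 3.30 = 694.5 W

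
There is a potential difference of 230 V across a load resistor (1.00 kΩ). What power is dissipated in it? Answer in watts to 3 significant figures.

With V across and R both known, P = V²/R gives the dissipation directly.
P = (230 V)² / 1000 Ω = 52.90 W

52.9 W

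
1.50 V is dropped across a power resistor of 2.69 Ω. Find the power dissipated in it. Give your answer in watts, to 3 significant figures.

0.836 W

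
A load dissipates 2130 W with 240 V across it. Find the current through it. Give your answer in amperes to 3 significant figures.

8.88 A

From P = V I = I²R = V²/R, with the two given quantities we get I = P / V.
I = 2130 / 240 = 8.875 A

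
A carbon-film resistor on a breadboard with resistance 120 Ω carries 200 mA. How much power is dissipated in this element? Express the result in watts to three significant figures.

Knowing I and R, the power is just I²R — no need to find V first.
P = (0.2000 A)² × 120 Ω = 4.800 W

4.80 W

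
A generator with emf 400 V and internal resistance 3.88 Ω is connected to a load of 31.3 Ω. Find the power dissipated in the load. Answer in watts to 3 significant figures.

Find the circuit current first, then P = I²R for the load (series elements share I).
I = ε / (r + R) = 400 / (3.88 + 31.3) = 11.37 A
P_load = I² R = (11.37)² × 31.3 = 4046 W

4050 W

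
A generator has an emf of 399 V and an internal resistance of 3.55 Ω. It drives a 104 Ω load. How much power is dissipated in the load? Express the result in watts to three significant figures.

1430 W

Load and internal resistance form a series loop — compute the loop current, then the load power via I²R.
I = ε / (r + R) = 399 / (3.55 + 104) = 3.710 A
P_load = I² R = (3.710)² × 104 = 1431 W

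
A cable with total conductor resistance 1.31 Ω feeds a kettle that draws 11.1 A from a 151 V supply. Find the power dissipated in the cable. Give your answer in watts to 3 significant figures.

Line loss is just I²R for the cable — we know both I and R_line directly.
The cable carries the full 11.1 A.
P_line = I² R_line = (11.10)² × 1.31 = 161.4 W

161 W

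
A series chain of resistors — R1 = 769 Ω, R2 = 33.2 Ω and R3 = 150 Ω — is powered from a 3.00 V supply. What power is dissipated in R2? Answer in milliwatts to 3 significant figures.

Series elements share the same current, so find I first, then use P = I²R.
R_total = 769 + 33.2 + 150 = 952.2 Ω
I = V / R_total = 3.00 / 952.2 = 0.003151 A
P_R2 = I² × R2 = (0.003151)² × 33.2 = 0.0003296 W

0.330 mW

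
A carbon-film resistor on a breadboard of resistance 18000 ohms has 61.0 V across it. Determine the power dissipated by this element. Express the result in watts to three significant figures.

Voltage and resistance are given, so P = V²/R is the one-step route.
P = (61.0 V)² / 18000 Ω = 0.2067 W

0.207 W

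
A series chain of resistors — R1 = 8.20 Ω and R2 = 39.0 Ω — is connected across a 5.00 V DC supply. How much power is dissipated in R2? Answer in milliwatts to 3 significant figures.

438 mW

Series elements share the same current, so find I first, then use P = I²R.
R_total = 8.20 + 39.0 = 47.20 Ω
I = V / R_total = 5.00 / 47.20 = 0.1059 A
P_R2 = I² × R2 = (0.1059)² × 39.0 = 0.4376 W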